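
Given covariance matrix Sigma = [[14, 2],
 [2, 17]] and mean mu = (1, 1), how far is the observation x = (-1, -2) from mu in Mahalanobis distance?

Step 1 — centre the observation: (x - mu) = (-2, -3).

Step 2 — invert Sigma. det(Sigma) = 14·17 - (2)² = 234.
  Sigma^{-1} = (1/det) · [[d, -b], [-b, a]] = [[0.0726, -0.0085],
 [-0.0085, 0.0598]].

Step 3 — form the quadratic (x - mu)^T · Sigma^{-1} · (x - mu):
  Sigma^{-1} · (x - mu) = (-0.1197, -0.1624).
  (x - mu)^T · [Sigma^{-1} · (x - mu)] = (-2)·(-0.1197) + (-3)·(-0.1624) = 0.7265.

Step 4 — take square root: d = √(0.7265) ≈ 0.8523.

d(x, mu) = √(0.7265) ≈ 0.8523


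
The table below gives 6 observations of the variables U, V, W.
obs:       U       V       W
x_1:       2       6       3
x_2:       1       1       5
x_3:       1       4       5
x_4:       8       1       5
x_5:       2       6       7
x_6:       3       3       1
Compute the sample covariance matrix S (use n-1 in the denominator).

Step 1 — column means:
  mean(U) = (2 + 1 + 1 + 8 + 2 + 3) / 6 = 17/6 = 2.8333
  mean(V) = (6 + 1 + 4 + 1 + 6 + 3) / 6 = 21/6 = 3.5
  mean(W) = (3 + 5 + 5 + 5 + 7 + 1) / 6 = 26/6 = 4.3333

Step 2 — sample covariance S[i,j] = (1/(n-1)) · Σ_k (x_{k,i} - mean_i) · (x_{k,j} - mean_j), with n-1 = 5.
  S[U,U] = ((-0.8333)·(-0.8333) + (-1.8333)·(-1.8333) + (-1.8333)·(-1.8333) + (5.1667)·(5.1667) + (-0.8333)·(-0.8333) + (0.1667)·(0.1667)) / 5 = 34.8333/5 = 6.9667
  S[U,V] = ((-0.8333)·(2.5) + (-1.8333)·(-2.5) + (-1.8333)·(0.5) + (5.1667)·(-2.5) + (-0.8333)·(2.5) + (0.1667)·(-0.5)) / 5 = -13.5/5 = -2.7
  S[U,W] = ((-0.8333)·(-1.3333) + (-1.8333)·(0.6667) + (-1.8333)·(0.6667) + (5.1667)·(0.6667) + (-0.8333)·(2.6667) + (0.1667)·(-3.3333)) / 5 = -0.6667/5 = -0.1333
  S[V,V] = ((2.5)·(2.5) + (-2.5)·(-2.5) + (0.5)·(0.5) + (-2.5)·(-2.5) + (2.5)·(2.5) + (-0.5)·(-0.5)) / 5 = 25.5/5 = 5.1
  S[V,W] = ((2.5)·(-1.3333) + (-2.5)·(0.6667) + (0.5)·(0.6667) + (-2.5)·(0.6667) + (2.5)·(2.6667) + (-0.5)·(-3.3333)) / 5 = 2/5 = 0.4
  S[W,W] = ((-1.3333)·(-1.3333) + (0.6667)·(0.6667) + (0.6667)·(0.6667) + (0.6667)·(0.6667) + (2.6667)·(2.6667) + (-3.3333)·(-3.3333)) / 5 = 21.3333/5 = 4.2667

S is symmetric (S[j,i] = S[i,j]). Assembling:

S = [[6.9667, -2.7, -0.1333],
 [-2.7, 5.1, 0.4],
 [-0.1333, 0.4, 4.2667]]


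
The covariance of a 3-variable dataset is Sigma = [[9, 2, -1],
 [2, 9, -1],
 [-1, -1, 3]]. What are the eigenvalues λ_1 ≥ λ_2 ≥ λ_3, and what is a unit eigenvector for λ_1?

Step 1 — characteristic polynomial p(λ) = det(λI - Sigma) = λ³ - tr·λ² + c_1·λ - det, where tr = trace, c_1 = sum of the principal 2×2 minors, det = det(Sigma):
  tr = 9 + 9 + 3 = 21,
  c_1 = (9·9 - (2)²) + (9·3 - (-1)²) + (9·3 - (-1)²) = 77 + 26 + 26 = 129,
  det = 9·(9·3 - (-1)²) - (2)·((2)·3 - (-1)·(-1)) + (-1)·((2)·(-1) - 9·(-1)) = 9·(26) - (2)·(5) + (-1)·(7) = 217.
  So p(λ) = λ³ - 21λ² + 129λ - 217.
Step 2 — look for an integer root (rational root theorem: any rational root is an integer divisor of 217). Testing λ = 7:
  p(7) = 343 - 1029 + 903 - 217 = 0  ✓
  Dividing out (λ - 7): p(λ) = (λ - 7)(λ² - 14λ + 31).
Step 3 — remaining eigenvalues from the quadratic λ² - 14λ + 31 = 0:
  Δ = 14² - 4·31 = 196 - 124 = 72,  λ = (14 ± √72)/2 = (14 ± 8.4853)/2 ≈ 11.2426 or 2.7574.
  Sorted: λ_1 = 11.2426,  λ_2 = 7,  λ_3 = 2.7574  (check: sum = 21 = tr ✓).

Step 4 — unit eigenvector for λ_1 ≈ 11.2426: v spans the null space of (Sigma - λ_1 I), whose rows are
  r_1 = (-2.2426, 2, -1),  r_2 = (2, -2.2426, -1),  r_3 = (-1, -1, -8.2426).
  v is orthogonal to every row, so take v ∝ r_1 × r_2 = ((2)·(-1) - (-1)·(-2.2426), (-1)·(2) - (-2.2426)·(-1), (-2.2426)·(-2.2426) - (2)·(2)) ≈ (-4.2426, -4.2426, 1.0294).
  Rescale (multiply by -1 so the first nonzero entry is positive): u = (4.2426, 4.2426, -1.0294).
  ||u|| = √((4.2426)² + (4.2426)² + (-1.0294)²) = √(37.0597) ≈ 6.0877,  v_1 = u/||u|| ≈ (0.6969, 0.6969, -0.1691) (||v_1|| = 1).

λ_1 = 11.2426,  λ_2 = 7,  λ_3 = 2.7574;  v_1 ≈ (0.6969, 0.6969, -0.1691)


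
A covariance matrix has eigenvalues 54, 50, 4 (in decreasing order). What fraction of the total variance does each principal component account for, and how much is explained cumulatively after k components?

Step 1 — total variance = trace(Sigma) = Σ λ_i = 54 + 50 + 4 = 108.

Step 2 — fraction explained by component i = λ_i / Σ λ:
  PC1: 54/108 = 0.5
  PC2: 50/108 = 0.463
  PC3: 4/108 = 0.037

Step 3 — cumulative fraction after k components = (λ_1 + ... + λ_k) / Σ λ:
  k = 1: 54/108 = 0.5
  k = 2: (54 + 50)/108 = 104/108 = 0.963
  k = 3: (54 + 50 + 4)/108 = 108/108 = 1

Summary (fraction, with percent):

explained: PC1 0.5 (50%), PC2 0.463 (46.3%), PC3 0.037 (3.7%);  cumulative: 0.5, 0.963, 1


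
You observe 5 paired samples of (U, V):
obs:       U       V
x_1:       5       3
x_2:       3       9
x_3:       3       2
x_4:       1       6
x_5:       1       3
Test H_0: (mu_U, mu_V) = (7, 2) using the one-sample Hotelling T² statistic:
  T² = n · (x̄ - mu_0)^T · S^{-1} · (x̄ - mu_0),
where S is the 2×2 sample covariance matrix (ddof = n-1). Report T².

Step 1 — sample mean vector:
  mean(U) = (5 + 3 + 3 + 1 + 1) / 5 = 13/5 = 2.6
  mean(V) = (3 + 9 + 2 + 6 + 3) / 5 = 23/5 = 4.6
  x̄ = (2.6, 4.6),  deviation x̄ - mu_0 = (2.6, 4.6) - (7, 2) = (-4.4, 2.6).

Step 2 — sample covariance matrix, S[i,j] = (1/(n-1)) · Σ_k (x_{k,i} - mean_i) · (x_{k,j} - mean_j), divisor n-1 = 4:
  S[U,U] = ((2.4)·(2.4) + (0.4)·(0.4) + (0.4)·(0.4) + (-1.6)·(-1.6) + (-1.6)·(-1.6)) / 4 = 11.2/4 = 2.8
  S[U,V] = ((2.4)·(-1.6) + (0.4)·(4.4) + (0.4)·(-2.6) + (-1.6)·(1.4) + (-1.6)·(-1.6)) / 4 = -2.8/4 = -0.7
  S[V,V] = ((-1.6)·(-1.6) + (4.4)·(4.4) + (-2.6)·(-2.6) + (1.4)·(1.4) + (-1.6)·(-1.6)) / 4 = 33.2/4 = 8.3
  S = [[2.8, -0.7],
 [-0.7, 8.3]].

Step 3 — invert S. det(S) = 2.8·8.3 - (-0.7)² = 22.75.
  S^{-1} = (1/det) · [[d, -b], [-b, a]] = [[0.3648, 0.0308],
 [0.0308, 0.1231]].

Step 4 — quadratic form (x̄ - mu_0)^T · S^{-1} · (x̄ - mu_0):
  S^{-1} · (x̄ - mu_0) = (-1.5253, 0.1846),
  (x̄ - mu_0)^T · [...] = (-4.4)·(-1.5253) + (2.6)·(0.1846) = 7.1912.

Step 5 — scale by n: T² = 5 · 7.1912 = 35.956.

T² ≈ 35.956


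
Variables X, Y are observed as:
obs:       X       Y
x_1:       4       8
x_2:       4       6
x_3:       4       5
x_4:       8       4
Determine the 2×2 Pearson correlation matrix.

Step 1 — column means:
  mean(X) = (4 + 4 + 4 + 8) / 4 = 20/4 = 5
  mean(Y) = (8 + 6 + 5 + 4) / 4 = 23/4 = 5.75

Step 2 — sample variances and covariances s[i,j] = (1/(n-1)) · Σ_k (x_{k,i} - mean_i) · (x_{k,j} - mean_j), with n-1 = 3:
  s[X,X] = ((-1)·(-1) + (-1)·(-1) + (-1)·(-1) + (3)·(3)) / 3 = 12/3 = 4
  s[X,Y] = ((-1)·(2.25) + (-1)·(0.25) + (-1)·(-0.75) + (3)·(-1.75)) / 3 = -7/3 = -2.3333
  s[Y,Y] = ((2.25)·(2.25) + (0.25)·(0.25) + (-0.75)·(-0.75) + (-1.75)·(-1.75)) / 3 = 8.75/3 = 2.9167
  Sample standard deviations s_i = √(s[i,i]):
  s(X) = √(4) = 2
  s(Y) = √(2.9167) = 1.7078

Step 3 — r_{ij} = s_{ij} / (s_i · s_j):
  r[X,X] = 1 (diagonal).
  r[X,Y] = -2.3333 / (2 · 1.7078) = -2.3333 / 3.4157 = -0.6831
  r[Y,Y] = 1 (diagonal).

R is symmetric with unit diagonal. Assembling:

R = [[1, -0.6831],
 [-0.6831, 1]]


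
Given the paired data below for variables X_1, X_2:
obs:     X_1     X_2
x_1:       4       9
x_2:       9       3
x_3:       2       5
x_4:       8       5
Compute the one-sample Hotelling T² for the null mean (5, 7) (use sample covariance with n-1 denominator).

Step 1 — sample mean vector:
  mean(X_1) = (4 + 9 + 2 + 8) / 4 = 23/4 = 5.75
  mean(X_2) = (9 + 3 + 5 + 5) / 4 = 22/4 = 5.5
  x̄ = (5.75, 5.5),  deviation x̄ - mu_0 = (5.75, 5.5) - (5, 7) = (0.75, -1.5).

Step 2 — sample covariance matrix, S[i,j] = (1/(n-1)) · Σ_k (x_{k,i} - mean_i) · (x_{k,j} - mean_j), divisor n-1 = 3:
  S[X_1,X_1] = ((-1.75)·(-1.75) + (3.25)·(3.25) + (-3.75)·(-3.75) + (2.25)·(2.25)) / 3 = 32.75/3 = 10.9167
  S[X_1,X_2] = ((-1.75)·(3.5) + (3.25)·(-2.5) + (-3.75)·(-0.5) + (2.25)·(-0.5)) / 3 = -13.5/3 = -4.5
  S[X_2,X_2] = ((3.5)·(3.5) + (-2.5)·(-2.5) + (-0.5)·(-0.5) + (-0.5)·(-0.5)) / 3 = 19/3 = 6.3333
  S = [[10.9167, -4.5],
 [-4.5, 6.3333]].

Step 3 — invert S. det(S) = 10.9167·6.3333 - (-4.5)² = 48.8889.
  S^{-1} = (1/det) · [[d, -b], [-b, a]] = [[0.1295, 0.092],
 [0.092, 0.2233]].

Step 4 — quadratic form (x̄ - mu_0)^T · S^{-1} · (x̄ - mu_0):
  S^{-1} · (x̄ - mu_0) = (-0.0409, -0.2659),
  (x̄ - mu_0)^T · [...] = (0.75)·(-0.0409) + (-1.5)·(-0.2659) = 0.3682.

Step 5 — scale by n: T² = 4 · 0.3682 = 1.4727.

T² ≈ 1.4727


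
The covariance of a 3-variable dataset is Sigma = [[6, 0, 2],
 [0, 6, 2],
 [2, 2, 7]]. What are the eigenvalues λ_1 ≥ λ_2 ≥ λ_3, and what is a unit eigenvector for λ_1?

Step 1 — characteristic polynomial p(λ) = det(λI - Sigma) = λ³ - tr·λ² + c_1·λ - det, where tr = trace, c_1 = sum of the principal 2×2 minors, det = det(Sigma):
  tr = 6 + 6 + 7 = 19,
  c_1 = (6·6 - (0)²) + (6·7 - (2)²) + (6·7 - (2)²) = 36 + 38 + 38 = 112,
  det = 6·(6·7 - (2)²) - (0)·((0)·7 - (2)·(2)) + (2)·((0)·(2) - 6·(2)) = 6·(38) - (0)·(-4) + (2)·(-12) = 204.
  So p(λ) = λ³ - 19λ² + 112λ - 204.
Step 2 — look for an integer root (rational root theorem: any rational root is an integer divisor of 204). Testing λ = 6:
  p(6) = 216 - 684 + 672 - 204 = 0  ✓
  Dividing out (λ - 6): p(λ) = (λ - 6)(λ² - 13λ + 34).
Step 3 — remaining eigenvalues from the quadratic λ² - 13λ + 34 = 0:
  Δ = 13² - 4·34 = 169 - 136 = 33,  λ = (13 ± √33)/2 = (13 ± 5.7446)/2 ≈ 9.3723 or 3.6277.
  Sorted: λ_1 = 9.3723,  λ_2 = 6,  λ_3 = 3.6277  (check: sum = 19 = tr ✓).

Step 4 — unit eigenvector for λ_1 ≈ 9.3723: v spans the null space of (Sigma - λ_1 I), whose rows are
  r_1 = (-3.3723, 0, 2),  r_2 = (0, -3.3723, 2),  r_3 = (2, 2, -2.3723).
  v is orthogonal to every row, so take v ∝ r_1 × r_2 = ((0)·(2) - (2)·(-3.3723), (2)·(0) - (-3.3723)·(2), (-3.3723)·(-3.3723) - (0)·(0)) ≈ (6.7446, 6.7446, 11.3723).
  Let u = (6.7446, 6.7446, 11.3723).
  ||u|| = √((6.7446)² + (6.7446)² + (11.3723)²) = √(220.307) ≈ 14.8427,  v_1 = u/||u|| ≈ (0.4544, 0.4544, 0.7662) (||v_1|| = 1).

λ_1 = 9.3723,  λ_2 = 6,  λ_3 = 3.6277;  v_1 ≈ (0.4544, 0.4544, 0.7662)


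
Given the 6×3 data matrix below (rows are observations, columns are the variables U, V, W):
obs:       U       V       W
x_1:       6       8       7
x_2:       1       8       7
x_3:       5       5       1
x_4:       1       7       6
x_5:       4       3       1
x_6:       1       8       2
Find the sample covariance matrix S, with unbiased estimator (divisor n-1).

Step 1 — column means:
  mean(U) = (6 + 1 + 5 + 1 + 4 + 1) / 6 = 18/6 = 3
  mean(V) = (8 + 8 + 5 + 7 + 3 + 8) / 6 = 39/6 = 6.5
  mean(W) = (7 + 7 + 1 + 6 + 1 + 2) / 6 = 24/6 = 4

Step 2 — sample covariance S[i,j] = (1/(n-1)) · Σ_k (x_{k,i} - mean_i) · (x_{k,j} - mean_j), with n-1 = 5.
  S[U,U] = ((3)·(3) + (-2)·(-2) + (2)·(2) + (-2)·(-2) + (1)·(1) + (-2)·(-2)) / 5 = 26/5 = 5.2
  S[U,V] = ((3)·(1.5) + (-2)·(1.5) + (2)·(-1.5) + (-2)·(0.5) + (1)·(-3.5) + (-2)·(1.5)) / 5 = -9/5 = -1.8
  S[U,W] = ((3)·(3) + (-2)·(3) + (2)·(-3) + (-2)·(2) + (1)·(-3) + (-2)·(-2)) / 5 = -6/5 = -1.2
  S[V,V] = ((1.5)·(1.5) + (1.5)·(1.5) + (-1.5)·(-1.5) + (0.5)·(0.5) + (-3.5)·(-3.5) + (1.5)·(1.5)) / 5 = 21.5/5 = 4.3
  S[V,W] = ((1.5)·(3) + (1.5)·(3) + (-1.5)·(-3) + (0.5)·(2) + (-3.5)·(-3) + (1.5)·(-2)) / 5 = 22/5 = 4.4
  S[W,W] = ((3)·(3) + (3)·(3) + (-3)·(-3) + (2)·(2) + (-3)·(-3) + (-2)·(-2)) / 5 = 44/5 = 8.8

S is symmetric (S[j,i] = S[i,j]). Assembling:

S = [[5.2, -1.8, -1.2],
 [-1.8, 4.3, 4.4],
 [-1.2, 4.4, 8.8]]


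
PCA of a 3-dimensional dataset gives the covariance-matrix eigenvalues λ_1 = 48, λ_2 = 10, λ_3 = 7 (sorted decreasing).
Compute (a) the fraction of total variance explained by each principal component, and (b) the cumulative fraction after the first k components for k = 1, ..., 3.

Step 1 — total variance = trace(Sigma) = Σ λ_i = 48 + 10 + 7 = 65.

Step 2 — fraction explained by component i = λ_i / Σ λ:
  PC1: 48/65 = 0.7385
  PC2: 10/65 = 0.1538
  PC3: 7/65 = 0.1077

Step 3 — cumulative fraction after k components = (λ_1 + ... + λ_k) / Σ λ:
  k = 1: 48/65 = 0.7385
  k = 2: (48 + 10)/65 = 58/65 = 0.8923
  k = 3: (48 + 10 + 7)/65 = 65/65 = 1

Summary (fraction, with percent):

explained: PC1 0.7385 (73.85%), PC2 0.1538 (15.38%), PC3 0.1077 (10.77%);  cumulative: 0.7385, 0.8923, 1


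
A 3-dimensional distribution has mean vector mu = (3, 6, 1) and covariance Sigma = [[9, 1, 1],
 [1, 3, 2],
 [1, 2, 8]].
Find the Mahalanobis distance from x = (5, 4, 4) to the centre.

Step 1 — centre the observation: (x - mu) = (2, -2, 3).

Step 2 — invert Sigma (cofactor / det for 3×3, or solve directly):
  Sigma^{-1} = [[0.1156, -0.0347, -0.0058],
 [-0.0347, 0.4104, -0.0983],
 [-0.0058, -0.0983, 0.1503]].

Step 3 — form the quadratic (x - mu)^T · Sigma^{-1} · (x - mu):
  Sigma^{-1} · (x - mu) = (0.2832, -1.185, 0.6358).
  (x - mu)^T · [Sigma^{-1} · (x - mu)] = (2)·(0.2832) + (-2)·(-1.185) + (3)·(0.6358) = 4.8439.

Step 4 — take square root: d = √(4.8439) ≈ 2.2009.

d(x, mu) = √(4.8439) ≈ 2.2009


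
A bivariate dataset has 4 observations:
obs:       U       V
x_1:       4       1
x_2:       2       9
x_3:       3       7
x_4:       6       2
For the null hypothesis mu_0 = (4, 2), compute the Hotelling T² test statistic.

Step 1 — sample mean vector:
  mean(U) = (4 + 2 + 3 + 6) / 4 = 15/4 = 3.75
  mean(V) = (1 + 9 + 7 + 2) / 4 = 19/4 = 4.75
  x̄ = (3.75, 4.75),  deviation x̄ - mu_0 = (3.75, 4.75) - (4, 2) = (-0.25, 2.75).

Step 2 — sample covariance matrix, S[i,j] = (1/(n-1)) · Σ_k (x_{k,i} - mean_i) · (x_{k,j} - mean_j), divisor n-1 = 3:
  S[U,U] = ((0.25)·(0.25) + (-1.75)·(-1.75) + (-0.75)·(-0.75) + (2.25)·(2.25)) / 3 = 8.75/3 = 2.9167
  S[U,V] = ((0.25)·(-3.75) + (-1.75)·(4.25) + (-0.75)·(2.25) + (2.25)·(-2.75)) / 3 = -16.25/3 = -5.4167
  S[V,V] = ((-3.75)·(-3.75) + (4.25)·(4.25) + (2.25)·(2.25) + (-2.75)·(-2.75)) / 3 = 44.75/3 = 14.9167
  S = [[2.9167, -5.4167],
 [-5.4167, 14.9167]].

Step 3 — invert S. det(S) = 2.9167·14.9167 - (-5.4167)² = 14.1667.
  S^{-1} = (1/det) · [[d, -b], [-b, a]] = [[1.0529, 0.3824],
 [0.3824, 0.2059]].

Step 4 — quadratic form (x̄ - mu_0)^T · S^{-1} · (x̄ - mu_0):
  S^{-1} · (x̄ - mu_0) = (0.7882, 0.4706),
  (x̄ - mu_0)^T · [...] = (-0.25)·(0.7882) + (2.75)·(0.4706) = 1.0971.

Step 5 — scale by n: T² = 4 · 1.0971 = 4.3882.

T² ≈ 4.3882


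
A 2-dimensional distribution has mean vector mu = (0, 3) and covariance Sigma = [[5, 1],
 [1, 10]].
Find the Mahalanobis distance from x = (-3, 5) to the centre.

Step 1 — centre the observation: (x - mu) = (-3, 2).

Step 2 — invert Sigma. det(Sigma) = 5·10 - (1)² = 49.
  Sigma^{-1} = (1/det) · [[d, -b], [-b, a]] = [[0.2041, -0.0204],
 [-0.0204, 0.102]].

Step 3 — form the quadratic (x - mu)^T · Sigma^{-1} · (x - mu):
  Sigma^{-1} · (x - mu) = (-0.6531, 0.2653).
  (x - mu)^T · [Sigma^{-1} · (x - mu)] = (-3)·(-0.6531) + (2)·(0.2653) = 2.4898.

Step 4 — take square root: d = √(2.4898) ≈ 1.5779.

d(x, mu) = √(2.4898) ≈ 1.5779


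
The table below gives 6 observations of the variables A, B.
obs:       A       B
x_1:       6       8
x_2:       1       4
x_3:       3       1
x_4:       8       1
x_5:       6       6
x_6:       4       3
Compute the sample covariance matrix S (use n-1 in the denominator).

Step 1 — column means:
  mean(A) = (6 + 1 + 3 + 8 + 6 + 4) / 6 = 28/6 = 4.6667
  mean(B) = (8 + 4 + 1 + 1 + 6 + 3) / 6 = 23/6 = 3.8333

Step 2 — sample covariance S[i,j] = (1/(n-1)) · Σ_k (x_{k,i} - mean_i) · (x_{k,j} - mean_j), with n-1 = 5.
  S[A,A] = ((1.3333)·(1.3333) + (-3.6667)·(-3.6667) + (-1.6667)·(-1.6667) + (3.3333)·(3.3333) + (1.3333)·(1.3333) + (-0.6667)·(-0.6667)) / 5 = 31.3333/5 = 6.2667
  S[A,B] = ((1.3333)·(4.1667) + (-3.6667)·(0.1667) + (-1.6667)·(-2.8333) + (3.3333)·(-2.8333) + (1.3333)·(2.1667) + (-0.6667)·(-0.8333)) / 5 = 3.6667/5 = 0.7333
  S[B,B] = ((4.1667)·(4.1667) + (0.1667)·(0.1667) + (-2.8333)·(-2.8333) + (-2.8333)·(-2.8333) + (2.1667)·(2.1667) + (-0.8333)·(-0.8333)) / 5 = 38.8333/5 = 7.7667

S is symmetric (S[j,i] = S[i,j]). Assembling:

S = [[6.2667, 0.7333],
 [0.7333, 7.7667]]


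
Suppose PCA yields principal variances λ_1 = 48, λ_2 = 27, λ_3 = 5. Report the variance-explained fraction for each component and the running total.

Step 1 — total variance = trace(Sigma) = Σ λ_i = 48 + 27 + 5 = 80.

Step 2 — fraction explained by component i = λ_i / Σ λ:
  PC1: 48/80 = 0.6
  PC2: 27/80 = 0.3375
  PC3: 5/80 = 0.0625

Step 3 — cumulative fraction after k components = (λ_1 + ... + λ_k) / Σ λ:
  k = 1: 48/80 = 0.6
  k = 2: (48 + 27)/80 = 75/80 = 0.9375
  k = 3: (48 + 27 + 5)/80 = 80/80 = 1

Summary (fraction, with percent):

explained: PC1 0.6 (60%), PC2 0.3375 (33.75%), PC3 0.0625 (6.25%);  cumulative: 0.6, 0.9375, 1


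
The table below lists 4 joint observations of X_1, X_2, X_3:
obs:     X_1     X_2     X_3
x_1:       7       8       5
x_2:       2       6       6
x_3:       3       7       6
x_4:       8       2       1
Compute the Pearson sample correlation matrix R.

Step 1 — column means:
  mean(X_1) = (7 + 2 + 3 + 8) / 4 = 20/4 = 5
  mean(X_2) = (8 + 6 + 7 + 2) / 4 = 23/4 = 5.75
  mean(X_3) = (5 + 6 + 6 + 1) / 4 = 18/4 = 4.5

Step 2 — sample variances and covariances s[i,j] = (1/(n-1)) · Σ_k (x_{k,i} - mean_i) · (x_{k,j} - mean_j), with n-1 = 3:
  s[X_1,X_1] = ((2)·(2) + (-3)·(-3) + (-2)·(-2) + (3)·(3)) / 3 = 26/3 = 8.6667
  s[X_1,X_2] = ((2)·(2.25) + (-3)·(0.25) + (-2)·(1.25) + (3)·(-3.75)) / 3 = -10/3 = -3.3333
  s[X_1,X_3] = ((2)·(0.5) + (-3)·(1.5) + (-2)·(1.5) + (3)·(-3.5)) / 3 = -17/3 = -5.6667
  s[X_2,X_2] = ((2.25)·(2.25) + (0.25)·(0.25) + (1.25)·(1.25) + (-3.75)·(-3.75)) / 3 = 20.75/3 = 6.9167
  s[X_2,X_3] = ((2.25)·(0.5) + (0.25)·(1.5) + (1.25)·(1.5) + (-3.75)·(-3.5)) / 3 = 16.5/3 = 5.5
  s[X_3,X_3] = ((0.5)·(0.5) + (1.5)·(1.5) + (1.5)·(1.5) + (-3.5)·(-3.5)) / 3 = 17/3 = 5.6667
  Sample standard deviations s_i = √(s[i,i]):
  s(X_1) = √(8.6667) = 2.9439
  s(X_2) = √(6.9167) = 2.63
  s(X_3) = √(5.6667) = 2.3805

Step 3 — r_{ij} = s_{ij} / (s_i · s_j):
  r[X_1,X_1] = 1 (diagonal).
  r[X_1,X_2] = -3.3333 / (2.9439 · 2.63) = -3.3333 / 7.7424 = -0.4305
  r[X_1,X_3] = -5.6667 / (2.9439 · 2.3805) = -5.6667 / 7.0079 = -0.8086
  r[X_2,X_2] = 1 (diagonal).
  r[X_2,X_3] = 5.5 / (2.63 · 2.3805) = 5.5 / 6.2605 = 0.8785
  r[X_3,X_3] = 1 (diagonal).

R is symmetric with unit diagonal. Assembling:

R = [[1, -0.4305, -0.8086],
 [-0.4305, 1, 0.8785],
 [-0.8086, 0.8785, 1]]


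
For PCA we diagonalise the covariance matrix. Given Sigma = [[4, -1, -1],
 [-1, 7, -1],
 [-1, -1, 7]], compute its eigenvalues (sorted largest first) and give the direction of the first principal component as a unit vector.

Step 1 — characteristic polynomial p(λ) = det(λI - Sigma) = λ³ - tr·λ² + c_1·λ - det, where tr = trace, c_1 = sum of the principal 2×2 minors, det = det(Sigma):
  tr = 4 + 7 + 7 = 18,
  c_1 = (4·7 - (-1)²) + (4·7 - (-1)²) + (7·7 - (-1)²) = 27 + 27 + 48 = 102,
  det = 4·(7·7 - (-1)²) - (-1)·((-1)·7 - (-1)·(-1)) + (-1)·((-1)·(-1) - 7·(-1)) = 4·(48) - (-1)·(-8) + (-1)·(8) = 176.
  So p(λ) = λ³ - 18λ² + 102λ - 176.
Step 2 — look for an integer root (rational root theorem: any rational root is an integer divisor of 176). Testing λ = 8:
  p(8) = 512 - 1152 + 816 - 176 = 0  ✓
  Dividing out (λ - 8): p(λ) = (λ - 8)(λ² - 10λ + 22).
Step 3 — remaining eigenvalues from the quadratic λ² - 10λ + 22 = 0:
  Δ = 10² - 4·22 = 100 - 88 = 12,  λ = (10 ± √12)/2 = (10 ± 3.4641)/2 ≈ 6.7321 or 3.2679.
  Sorted: λ_1 = 8,  λ_2 = 6.7321,  λ_3 = 3.2679  (check: sum = 18 = tr ✓).

Step 4 — unit eigenvector for λ_1 = 8: v spans the null space of (Sigma - λ_1 I), whose rows are
  r_1 = (-4, -1, -1),  r_2 = (-1, -1, -1),  r_3 = (-1, -1, -1).
  v is orthogonal to every row, so take v ∝ r_1 × r_2 = ((-1)·(-1) - (-1)·(-1), (-1)·(-1) - (-4)·(-1), (-4)·(-1) - (-1)·(-1)) = (0, -3, 3).
  Rescale (divide by 3; multiply by -1 so the first nonzero entry is positive): u = (0, 1, -1).
  ||u|| = √((0)² + (1)² + (-1)²) = √(2) ≈ 1.4142,  v_1 = u/||u|| ≈ (0, 0.7071, -0.7071) (||v_1|| = 1).

λ_1 = 8,  λ_2 = 6.7321,  λ_3 = 3.2679;  v_1 ≈ (0, 0.7071, -0.7071)


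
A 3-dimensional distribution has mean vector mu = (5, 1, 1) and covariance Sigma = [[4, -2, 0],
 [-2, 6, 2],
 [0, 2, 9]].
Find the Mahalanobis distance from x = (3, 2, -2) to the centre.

Step 1 — centre the observation: (x - mu) = (-2, 1, -3).

Step 2 — invert Sigma (cofactor / det for 3×3, or solve directly):
  Sigma^{-1} = [[0.3049, 0.1098, -0.0244],
 [0.1098, 0.2195, -0.0488],
 [-0.0244, -0.0488, 0.122]].

Step 3 — form the quadratic (x - mu)^T · Sigma^{-1} · (x - mu):
  Sigma^{-1} · (x - mu) = (-0.4268, 0.1463, -0.3659).
  (x - mu)^T · [Sigma^{-1} · (x - mu)] = (-2)·(-0.4268) + (1)·(0.1463) + (-3)·(-0.3659) = 2.0976.

Step 4 — take square root: d = √(2.0976) ≈ 1.4483.

d(x, mu) = √(2.0976) ≈ 1.4483


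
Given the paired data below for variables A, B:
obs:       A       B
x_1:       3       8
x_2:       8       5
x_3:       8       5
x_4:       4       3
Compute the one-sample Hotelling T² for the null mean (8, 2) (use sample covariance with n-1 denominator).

Step 1 — sample mean vector:
  mean(A) = (3 + 8 + 8 + 4) / 4 = 23/4 = 5.75
  mean(B) = (8 + 5 + 5 + 3) / 4 = 21/4 = 5.25
  x̄ = (5.75, 5.25),  deviation x̄ - mu_0 = (5.75, 5.25) - (8, 2) = (-2.25, 3.25).

Step 2 — sample covariance matrix, S[i,j] = (1/(n-1)) · Σ_k (x_{k,i} - mean_i) · (x_{k,j} - mean_j), divisor n-1 = 3:
  S[A,A] = ((-2.75)·(-2.75) + (2.25)·(2.25) + (2.25)·(2.25) + (-1.75)·(-1.75)) / 3 = 20.75/3 = 6.9167
  S[A,B] = ((-2.75)·(2.75) + (2.25)·(-0.25) + (2.25)·(-0.25) + (-1.75)·(-2.25)) / 3 = -4.75/3 = -1.5833
  S[B,B] = ((2.75)·(2.75) + (-0.25)·(-0.25) + (-0.25)·(-0.25) + (-2.25)·(-2.25)) / 3 = 12.75/3 = 4.25
  S = [[6.9167, -1.5833],
 [-1.5833, 4.25]].

Step 3 — invert S. det(S) = 6.9167·4.25 - (-1.5833)² = 26.8889.
  S^{-1} = (1/det) · [[d, -b], [-b, a]] = [[0.1581, 0.0589],
 [0.0589, 0.2572]].

Step 4 — quadratic form (x̄ - mu_0)^T · S^{-1} · (x̄ - mu_0):
  S^{-1} · (x̄ - mu_0) = (-0.1643, 0.7035),
  (x̄ - mu_0)^T · [...] = (-2.25)·(-0.1643) + (3.25)·(0.7035) = 2.656.

Step 5 — scale by n: T² = 4 · 2.656 = 10.624.

T² ≈ 10.624


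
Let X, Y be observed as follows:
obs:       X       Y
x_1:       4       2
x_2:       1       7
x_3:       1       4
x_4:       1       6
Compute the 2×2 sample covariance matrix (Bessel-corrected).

Step 1 — column means:
  mean(X) = (4 + 1 + 1 + 1) / 4 = 7/4 = 1.75
  mean(Y) = (2 + 7 + 4 + 6) / 4 = 19/4 = 4.75

Step 2 — sample covariance S[i,j] = (1/(n-1)) · Σ_k (x_{k,i} - mean_i) · (x_{k,j} - mean_j), with n-1 = 3.
  S[X,X] = ((2.25)·(2.25) + (-0.75)·(-0.75) + (-0.75)·(-0.75) + (-0.75)·(-0.75)) / 3 = 6.75/3 = 2.25
  S[X,Y] = ((2.25)·(-2.75) + (-0.75)·(2.25) + (-0.75)·(-0.75) + (-0.75)·(1.25)) / 3 = -8.25/3 = -2.75
  S[Y,Y] = ((-2.75)·(-2.75) + (2.25)·(2.25) + (-0.75)·(-0.75) + (1.25)·(1.25)) / 3 = 14.75/3 = 4.9167

S is symmetric (S[j,i] = S[i,j]). Assembling:

S = [[2.25, -2.75],
 [-2.75, 4.9167]]


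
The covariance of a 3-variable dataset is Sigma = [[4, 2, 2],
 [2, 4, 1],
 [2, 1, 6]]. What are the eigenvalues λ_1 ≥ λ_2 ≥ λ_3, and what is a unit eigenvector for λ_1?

Step 1 — characteristic polynomial p(λ) = det(λI - Sigma) = λ³ - tr·λ² + c_1·λ - det, where tr = trace, c_1 = sum of the principal 2×2 minors, det = det(Sigma):
  tr = 4 + 4 + 6 = 14,
  c_1 = (4·4 - (2)²) + (4·6 - (2)²) + (4·6 - (1)²) = 12 + 20 + 23 = 55,
  det = 4·(4·6 - (1)²) - (2)·((2)·6 - (1)·(2)) + (2)·((2)·(1) - 4·(2)) = 4·(23) - (2)·(10) + (2)·(-6) = 60.
  So p(λ) = λ³ - 14λ² + 55λ - 60.
Step 2 — look for an integer root (rational root theorem: any rational root is an integer divisor of 60). Testing λ = 4:
  p(4) = 64 - 224 + 220 - 60 = 0  ✓
  Dividing out (λ - 4): p(λ) = (λ - 4)(λ² - 10λ + 15).
Step 3 — remaining eigenvalues from the quadratic λ² - 10λ + 15 = 0:
  Δ = 10² - 4·15 = 100 - 60 = 40,  λ = (10 ± √40)/2 = (10 ± 6.3246)/2 ≈ 8.1623 or 1.8377.
  Sorted: λ_1 = 8.1623,  λ_2 = 4,  λ_3 = 1.8377  (check: sum = 14 = tr ✓).

Step 4 — unit eigenvector for λ_1 ≈ 8.1623: v spans the null space of (Sigma - λ_1 I), whose rows are
  r_1 = (-4.1623, 2, 2),  r_2 = (2, -4.1623, 1),  r_3 = (2, 1, -2.1623).
  v is orthogonal to every row, so take v ∝ r_1 × r_2 = ((2)·(1) - (2)·(-4.1623), (2)·(2) - (-4.1623)·(1), (-4.1623)·(-4.1623) - (2)·(2)) ≈ (10.3246, 8.1623, 13.3246).
  Let u = (10.3246, 8.1623, 13.3246).
  ||u|| = √((10.3246)² + (8.1623)² + (13.3246)²) = √(350.763) ≈ 18.7287,  v_1 = u/||u|| ≈ (0.5513, 0.4358, 0.7115) (||v_1|| = 1).

λ_1 = 8.1623,  λ_2 = 4,  λ_3 = 1.8377;  v_1 ≈ (0.5513, 0.4358, 0.7115)


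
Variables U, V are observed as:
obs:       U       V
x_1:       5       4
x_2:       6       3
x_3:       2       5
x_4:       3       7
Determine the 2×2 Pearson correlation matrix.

Step 1 — column means:
  mean(U) = (5 + 6 + 2 + 3) / 4 = 16/4 = 4
  mean(V) = (4 + 3 + 5 + 7) / 4 = 19/4 = 4.75

Step 2 — sample variances and covariances s[i,j] = (1/(n-1)) · Σ_k (x_{k,i} - mean_i) · (x_{k,j} - mean_j), with n-1 = 3:
  s[U,U] = ((1)·(1) + (2)·(2) + (-2)·(-2) + (-1)·(-1)) / 3 = 10/3 = 3.3333
  s[U,V] = ((1)·(-0.75) + (2)·(-1.75) + (-2)·(0.25) + (-1)·(2.25)) / 3 = -7/3 = -2.3333
  s[V,V] = ((-0.75)·(-0.75) + (-1.75)·(-1.75) + (0.25)·(0.25) + (2.25)·(2.25)) / 3 = 8.75/3 = 2.9167
  Sample standard deviations s_i = √(s[i,i]):
  s(U) = √(3.3333) = 1.8257
  s(V) = √(2.9167) = 1.7078

Step 3 — r_{ij} = s_{ij} / (s_i · s_j):
  r[U,U] = 1 (diagonal).
  r[U,V] = -2.3333 / (1.8257 · 1.7078) = -2.3333 / 3.118 = -0.7483
  r[V,V] = 1 (diagonal).

R is symmetric with unit diagonal. Assembling:

R = [[1, -0.7483],
 [-0.7483, 1]]


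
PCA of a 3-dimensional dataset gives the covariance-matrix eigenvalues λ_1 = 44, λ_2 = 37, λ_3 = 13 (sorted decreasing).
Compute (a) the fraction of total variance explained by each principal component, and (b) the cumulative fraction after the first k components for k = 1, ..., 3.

Step 1 — total variance = trace(Sigma) = Σ λ_i = 44 + 37 + 13 = 94.

Step 2 — fraction explained by component i = λ_i / Σ λ:
  PC1: 44/94 = 0.4681
  PC2: 37/94 = 0.3936
  PC3: 13/94 = 0.1383

Step 3 — cumulative fraction after k components = (λ_1 + ... + λ_k) / Σ λ:
  k = 1: 44/94 = 0.4681
  k = 2: (44 + 37)/94 = 81/94 = 0.8617
  k = 3: (44 + 37 + 13)/94 = 94/94 = 1

Summary (fraction, with percent):

explained: PC1 0.4681 (46.81%), PC2 0.3936 (39.36%), PC3 0.1383 (13.83%);  cumulative: 0.4681, 0.8617, 1


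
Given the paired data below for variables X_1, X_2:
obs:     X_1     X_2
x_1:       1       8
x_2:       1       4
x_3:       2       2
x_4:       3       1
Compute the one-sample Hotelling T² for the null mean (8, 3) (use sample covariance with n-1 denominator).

Step 1 — sample mean vector:
  mean(X_1) = (1 + 1 + 2 + 3) / 4 = 7/4 = 1.75
  mean(X_2) = (8 + 4 + 2 + 1) / 4 = 15/4 = 3.75
  x̄ = (1.75, 3.75),  deviation x̄ - mu_0 = (1.75, 3.75) - (8, 3) = (-6.25, 0.75).

Step 2 — sample covariance matrix, S[i,j] = (1/(n-1)) · Σ_k (x_{k,i} - mean_i) · (x_{k,j} - mean_j), divisor n-1 = 3:
  S[X_1,X_1] = ((-0.75)·(-0.75) + (-0.75)·(-0.75) + (0.25)·(0.25) + (1.25)·(1.25)) / 3 = 2.75/3 = 0.9167
  S[X_1,X_2] = ((-0.75)·(4.25) + (-0.75)·(0.25) + (0.25)·(-1.75) + (1.25)·(-2.75)) / 3 = -7.25/3 = -2.4167
  S[X_2,X_2] = ((4.25)·(4.25) + (0.25)·(0.25) + (-1.75)·(-1.75) + (-2.75)·(-2.75)) / 3 = 28.75/3 = 9.5833
  S = [[0.9167, -2.4167],
 [-2.4167, 9.5833]].

Step 3 — invert S. det(S) = 0.9167·9.5833 - (-2.4167)² = 2.9444.
  S^{-1} = (1/det) · [[d, -b], [-b, a]] = [[3.2547, 0.8208],
 [0.8208, 0.3113]].

Step 4 — quadratic form (x̄ - mu_0)^T · S^{-1} · (x̄ - mu_0):
  S^{-1} · (x̄ - mu_0) = (-19.7264, -4.8962),
  (x̄ - mu_0)^T · [...] = (-6.25)·(-19.7264) + (0.75)·(-4.8962) = 119.6179.

Step 5 — scale by n: T² = 4 · 119.6179 = 478.4717.

T² ≈ 478.4717


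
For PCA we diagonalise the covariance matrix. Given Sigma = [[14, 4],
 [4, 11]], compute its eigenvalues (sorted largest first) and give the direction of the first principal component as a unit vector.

Step 1 — characteristic polynomial of 2×2 Sigma:
  det(Sigma - λI) = λ² - trace · λ + det = 0.
  trace = 14 + 11 = 25, det = 14·11 - (4)² = 138.
Step 2 — discriminant:
  Δ = trace² - 4·det = 625 - 552 = 73.
Step 3 — eigenvalues:
  λ = (trace ± √Δ)/2 = (25 ± 8.544)/2,
  λ_1 = 16.772,  λ_2 = 8.228.

Step 4 — unit eigenvector for λ_1: solve (Sigma - λ_1 I)v = 0. First row:
  (14 - 16.772)·v_x + (4)·v_y = 0, i.e. (-2.772)·v_x + (4)·v_y = 0,
  so v ∝ (b, λ_1 - a) = (4, 2.772) = u.
  ||u|| = √((4)² + (2.772)²) = √(23.684) ≈ 4.8666,
  v_1 = u/||u|| ≈ (0.8219, 0.5696) (||v_1|| = 1).

λ_1 = 16.772,  λ_2 = 8.228;  v_1 ≈ (0.8219, 0.5696)


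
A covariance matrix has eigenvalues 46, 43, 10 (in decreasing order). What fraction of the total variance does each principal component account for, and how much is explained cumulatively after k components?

Step 1 — total variance = trace(Sigma) = Σ λ_i = 46 + 43 + 10 = 99.

Step 2 — fraction explained by component i = λ_i / Σ λ:
  PC1: 46/99 = 0.4646
  PC2: 43/99 = 0.4343
  PC3: 10/99 = 0.101

Step 3 — cumulative fraction after k components = (λ_1 + ... + λ_k) / Σ λ:
  k = 1: 46/99 = 0.4646
  k = 2: (46 + 43)/99 = 89/99 = 0.899
  k = 3: (46 + 43 + 10)/99 = 99/99 = 1

Summary (fraction, with percent):

explained: PC1 0.4646 (46.46%), PC2 0.4343 (43.43%), PC3 0.101 (10.1%);  cumulative: 0.4646, 0.899, 1


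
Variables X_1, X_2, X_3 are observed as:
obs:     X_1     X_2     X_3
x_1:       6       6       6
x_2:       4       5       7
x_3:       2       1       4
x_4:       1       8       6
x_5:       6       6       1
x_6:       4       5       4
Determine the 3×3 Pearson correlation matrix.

Step 1 — column means:
  mean(X_1) = (6 + 4 + 2 + 1 + 6 + 4) / 6 = 23/6 = 3.8333
  mean(X_2) = (6 + 5 + 1 + 8 + 6 + 5) / 6 = 31/6 = 5.1667
  mean(X_3) = (6 + 7 + 4 + 6 + 1 + 4) / 6 = 28/6 = 4.6667

Step 2 — sample variances and covariances s[i,j] = (1/(n-1)) · Σ_k (x_{k,i} - mean_i) · (x_{k,j} - mean_j), with n-1 = 5:
  s[X_1,X_1] = ((2.1667)·(2.1667) + (0.1667)·(0.1667) + (-1.8333)·(-1.8333) + (-2.8333)·(-2.8333) + (2.1667)·(2.1667) + (0.1667)·(0.1667)) / 5 = 20.8333/5 = 4.1667
  s[X_1,X_2] = ((2.1667)·(0.8333) + (0.1667)·(-0.1667) + (-1.8333)·(-4.1667) + (-2.8333)·(2.8333) + (2.1667)·(0.8333) + (0.1667)·(-0.1667)) / 5 = 3.1667/5 = 0.6333
  s[X_1,X_3] = ((2.1667)·(1.3333) + (0.1667)·(2.3333) + (-1.8333)·(-0.6667) + (-2.8333)·(1.3333) + (2.1667)·(-3.6667) + (0.1667)·(-0.6667)) / 5 = -7.3333/5 = -1.4667
  s[X_2,X_2] = ((0.8333)·(0.8333) + (-0.1667)·(-0.1667) + (-4.1667)·(-4.1667) + (2.8333)·(2.8333) + (0.8333)·(0.8333) + (-0.1667)·(-0.1667)) / 5 = 26.8333/5 = 5.3667
  s[X_2,X_3] = ((0.8333)·(1.3333) + (-0.1667)·(2.3333) + (-4.1667)·(-0.6667) + (2.8333)·(1.3333) + (0.8333)·(-3.6667) + (-0.1667)·(-0.6667)) / 5 = 4.3333/5 = 0.8667
  s[X_3,X_3] = ((1.3333)·(1.3333) + (2.3333)·(2.3333) + (-0.6667)·(-0.6667) + (1.3333)·(1.3333) + (-3.6667)·(-3.6667) + (-0.6667)·(-0.6667)) / 5 = 23.3333/5 = 4.6667
  Sample standard deviations s_i = √(s[i,i]):
  s(X_1) = √(4.1667) = 2.0412
  s(X_2) = √(5.3667) = 2.3166
  s(X_3) = √(4.6667) = 2.1602

Step 3 — r_{ij} = s_{ij} / (s_i · s_j):
  r[X_1,X_1] = 1 (diagonal).
  r[X_1,X_2] = 0.6333 / (2.0412 · 2.3166) = 0.6333 / 4.7288 = 0.1339
  r[X_1,X_3] = -1.4667 / (2.0412 · 2.1602) = -1.4667 / 4.4096 = -0.3326
  r[X_2,X_2] = 1 (diagonal).
  r[X_2,X_3] = 0.8667 / (2.3166 · 2.1602) = 0.8667 / 5.0044 = 0.1732
  r[X_3,X_3] = 1 (diagonal).

R is symmetric with unit diagonal. Assembling:

R = [[1, 0.1339, -0.3326],
 [0.1339, 1, 0.1732],
 [-0.3326, 0.1732, 1]]


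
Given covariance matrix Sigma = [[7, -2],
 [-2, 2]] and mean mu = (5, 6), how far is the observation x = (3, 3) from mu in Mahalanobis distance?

Step 1 — centre the observation: (x - mu) = (-2, -3).

Step 2 — invert Sigma. det(Sigma) = 7·2 - (-2)² = 10.
  Sigma^{-1} = (1/det) · [[d, -b], [-b, a]] = [[0.2, 0.2],
 [0.2, 0.7]].

Step 3 — form the quadratic (x - mu)^T · Sigma^{-1} · (x - mu):
  Sigma^{-1} · (x - mu) = (-1, -2.5).
  (x - mu)^T · [Sigma^{-1} · (x - mu)] = (-2)·(-1) + (-3)·(-2.5) = 9.5.

Step 4 — take square root: d = √(9.5) ≈ 3.0822.

d(x, mu) = √(9.5) ≈ 3.0822


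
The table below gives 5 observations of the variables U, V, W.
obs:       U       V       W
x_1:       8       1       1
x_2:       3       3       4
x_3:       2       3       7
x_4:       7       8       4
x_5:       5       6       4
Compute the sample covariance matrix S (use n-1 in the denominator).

Step 1 — column means:
  mean(U) = (8 + 3 + 2 + 7 + 5) / 5 = 25/5 = 5
  mean(V) = (1 + 3 + 3 + 8 + 6) / 5 = 21/5 = 4.2
  mean(W) = (1 + 4 + 7 + 4 + 4) / 5 = 20/5 = 4

Step 2 — sample covariance S[i,j] = (1/(n-1)) · Σ_k (x_{k,i} - mean_i) · (x_{k,j} - mean_j), with n-1 = 4.
  S[U,U] = ((3)·(3) + (-2)·(-2) + (-3)·(-3) + (2)·(2) + (0)·(0)) / 4 = 26/4 = 6.5
  S[U,V] = ((3)·(-3.2) + (-2)·(-1.2) + (-3)·(-1.2) + (2)·(3.8) + (0)·(1.8)) / 4 = 4/4 = 1
  S[U,W] = ((3)·(-3) + (-2)·(0) + (-3)·(3) + (2)·(0) + (0)·(0)) / 4 = -18/4 = -4.5
  S[V,V] = ((-3.2)·(-3.2) + (-1.2)·(-1.2) + (-1.2)·(-1.2) + (3.8)·(3.8) + (1.8)·(1.8)) / 4 = 30.8/4 = 7.7
  S[V,W] = ((-3.2)·(-3) + (-1.2)·(0) + (-1.2)·(3) + (3.8)·(0) + (1.8)·(0)) / 4 = 6/4 = 1.5
  S[W,W] = ((-3)·(-3) + (0)·(0) + (3)·(3) + (0)·(0) + (0)·(0)) / 4 = 18/4 = 4.5

S is symmetric (S[j,i] = S[i,j]). Assembling:

S = [[6.5, 1, -4.5],
 [1, 7.7, 1.5],
 [-4.5, 1.5, 4.5]]


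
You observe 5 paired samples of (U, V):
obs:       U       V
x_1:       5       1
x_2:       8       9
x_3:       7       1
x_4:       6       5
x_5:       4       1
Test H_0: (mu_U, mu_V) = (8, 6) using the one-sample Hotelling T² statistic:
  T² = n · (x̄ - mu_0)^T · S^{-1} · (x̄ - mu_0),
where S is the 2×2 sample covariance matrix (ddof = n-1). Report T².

Step 1 — sample mean vector:
  mean(U) = (5 + 8 + 7 + 6 + 4) / 5 = 30/5 = 6
  mean(V) = (1 + 9 + 1 + 5 + 1) / 5 = 17/5 = 3.4
  x̄ = (6, 3.4),  deviation x̄ - mu_0 = (6, 3.4) - (8, 6) = (-2, -2.6).

Step 2 — sample covariance matrix, S[i,j] = (1/(n-1)) · Σ_k (x_{k,i} - mean_i) · (x_{k,j} - mean_j), divisor n-1 = 4:
  S[U,U] = ((-1)·(-1) + (2)·(2) + (1)·(1) + (0)·(0) + (-2)·(-2)) / 4 = 10/4 = 2.5
  S[U,V] = ((-1)·(-2.4) + (2)·(5.6) + (1)·(-2.4) + (0)·(1.6) + (-2)·(-2.4)) / 4 = 16/4 = 4
  S[V,V] = ((-2.4)·(-2.4) + (5.6)·(5.6) + (-2.4)·(-2.4) + (1.6)·(1.6) + (-2.4)·(-2.4)) / 4 = 51.2/4 = 12.8
  S = [[2.5, 4],
 [4, 12.8]].

Step 3 — invert S. det(S) = 2.5·12.8 - (4)² = 16.
  S^{-1} = (1/det) · [[d, -b], [-b, a]] = [[0.8, -0.25],
 [-0.25, 0.1563]].

Step 4 — quadratic form (x̄ - mu_0)^T · S^{-1} · (x̄ - mu_0):
  S^{-1} · (x̄ - mu_0) = (-0.95, 0.0938),
  (x̄ - mu_0)^T · [...] = (-2)·(-0.95) + (-2.6)·(0.0938) = 1.6563.

Step 5 — scale by n: T² = 5 · 1.6563 = 8.2813.

T² ≈ 8.2813


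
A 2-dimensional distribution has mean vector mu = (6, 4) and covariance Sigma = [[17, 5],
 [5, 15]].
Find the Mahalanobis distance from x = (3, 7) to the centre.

Step 1 — centre the observation: (x - mu) = (-3, 3).

Step 2 — invert Sigma. det(Sigma) = 17·15 - (5)² = 230.
  Sigma^{-1} = (1/det) · [[d, -b], [-b, a]] = [[0.0652, -0.0217],
 [-0.0217, 0.0739]].

Step 3 — form the quadratic (x - mu)^T · Sigma^{-1} · (x - mu):
  Sigma^{-1} · (x - mu) = (-0.2609, 0.287).
  (x - mu)^T · [Sigma^{-1} · (x - mu)] = (-3)·(-0.2609) + (3)·(0.287) = 1.6435.

Step 4 — take square root: d = √(1.6435) ≈ 1.282.

d(x, mu) = √(1.6435) ≈ 1.282


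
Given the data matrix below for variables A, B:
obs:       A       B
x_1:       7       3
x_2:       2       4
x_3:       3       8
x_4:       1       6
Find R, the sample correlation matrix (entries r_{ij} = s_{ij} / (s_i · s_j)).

Step 1 — column means:
  mean(A) = (7 + 2 + 3 + 1) / 4 = 13/4 = 3.25
  mean(B) = (3 + 4 + 8 + 6) / 4 = 21/4 = 5.25

Step 2 — sample variances and covariances s[i,j] = (1/(n-1)) · Σ_k (x_{k,i} - mean_i) · (x_{k,j} - mean_j), with n-1 = 3:
  s[A,A] = ((3.75)·(3.75) + (-1.25)·(-1.25) + (-0.25)·(-0.25) + (-2.25)·(-2.25)) / 3 = 20.75/3 = 6.9167
  s[A,B] = ((3.75)·(-2.25) + (-1.25)·(-1.25) + (-0.25)·(2.75) + (-2.25)·(0.75)) / 3 = -9.25/3 = -3.0833
  s[B,B] = ((-2.25)·(-2.25) + (-1.25)·(-1.25) + (2.75)·(2.75) + (0.75)·(0.75)) / 3 = 14.75/3 = 4.9167
  Sample standard deviations s_i = √(s[i,i]):
  s(A) = √(6.9167) = 2.63
  s(B) = √(4.9167) = 2.2174

Step 3 — r_{ij} = s_{ij} / (s_i · s_j):
  r[A,A] = 1 (diagonal).
  r[A,B] = -3.0833 / (2.63 · 2.2174) = -3.0833 / 5.8315 = -0.5287
  r[B,B] = 1 (diagonal).

R is symmetric with unit diagonal. Assembling:

R = [[1, -0.5287],
 [-0.5287, 1]]


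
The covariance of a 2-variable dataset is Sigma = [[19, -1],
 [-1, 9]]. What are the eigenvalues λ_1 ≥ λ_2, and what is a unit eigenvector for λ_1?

Step 1 — characteristic polynomial of 2×2 Sigma:
  det(Sigma - λI) = λ² - trace · λ + det = 0.
  trace = 19 + 9 = 28, det = 19·9 - (-1)² = 170.
Step 2 — discriminant:
  Δ = trace² - 4·det = 784 - 680 = 104.
Step 3 — eigenvalues:
  λ = (trace ± √Δ)/2 = (28 ± 10.198)/2,
  λ_1 = 19.099,  λ_2 = 8.901.

Step 4 — unit eigenvector for λ_1: solve (Sigma - λ_1 I)v = 0. First row:
  (19 - 19.099)·v_x + (-1)·v_y = 0, i.e. (-0.099)·v_x + (-1)·v_y = 0,
  so v ∝ (b, λ_1 - a) = (-1, 0.099); multiply by -1 so the first entry is positive: u = (1, -0.099).
  ||u|| = √((1)² + (-0.099)²) = √(1.0098) ≈ 1.0049,
  v_1 = u/||u|| ≈ (0.9951, -0.0985) (||v_1|| = 1).

λ_1 = 19.099,  λ_2 = 8.901;  v_1 ≈ (0.9951, -0.0985)


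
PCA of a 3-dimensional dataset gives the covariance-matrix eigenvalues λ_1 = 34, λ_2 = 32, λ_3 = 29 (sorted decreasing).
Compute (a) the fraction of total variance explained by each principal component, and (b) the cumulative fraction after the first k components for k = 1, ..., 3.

Step 1 — total variance = trace(Sigma) = Σ λ_i = 34 + 32 + 29 = 95.

Step 2 — fraction explained by component i = λ_i / Σ λ:
  PC1: 34/95 = 0.3579
  PC2: 32/95 = 0.3368
  PC3: 29/95 = 0.3053

Step 3 — cumulative fraction after k components = (λ_1 + ... + λ_k) / Σ λ:
  k = 1: 34/95 = 0.3579
  k = 2: (34 + 32)/95 = 66/95 = 0.6947
  k = 3: (34 + 32 + 29)/95 = 95/95 = 1

Summary (fraction, with percent):

explained: PC1 0.3579 (35.79%), PC2 0.3368 (33.68%), PC3 0.3053 (30.53%);  cumulative: 0.3579, 0.6947, 1


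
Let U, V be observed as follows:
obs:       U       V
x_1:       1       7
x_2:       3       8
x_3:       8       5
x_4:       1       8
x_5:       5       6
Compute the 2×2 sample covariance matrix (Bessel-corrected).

Step 1 — column means:
  mean(U) = (1 + 3 + 8 + 1 + 5) / 5 = 18/5 = 3.6
  mean(V) = (7 + 8 + 5 + 8 + 6) / 5 = 34/5 = 6.8

Step 2 — sample covariance S[i,j] = (1/(n-1)) · Σ_k (x_{k,i} - mean_i) · (x_{k,j} - mean_j), with n-1 = 4.
  S[U,U] = ((-2.6)·(-2.6) + (-0.6)·(-0.6) + (4.4)·(4.4) + (-2.6)·(-2.6) + (1.4)·(1.4)) / 4 = 35.2/4 = 8.8
  S[U,V] = ((-2.6)·(0.2) + (-0.6)·(1.2) + (4.4)·(-1.8) + (-2.6)·(1.2) + (1.4)·(-0.8)) / 4 = -13.4/4 = -3.35
  S[V,V] = ((0.2)·(0.2) + (1.2)·(1.2) + (-1.8)·(-1.8) + (1.2)·(1.2) + (-0.8)·(-0.8)) / 4 = 6.8/4 = 1.7

S is symmetric (S[j,i] = S[i,j]). Assembling:

S = [[8.8, -3.35],
 [-3.35, 1.7]]


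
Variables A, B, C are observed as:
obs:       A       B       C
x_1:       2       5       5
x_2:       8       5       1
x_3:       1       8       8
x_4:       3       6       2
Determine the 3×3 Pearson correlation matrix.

Step 1 — column means:
  mean(A) = (2 + 8 + 1 + 3) / 4 = 14/4 = 3.5
  mean(B) = (5 + 5 + 8 + 6) / 4 = 24/4 = 6
  mean(C) = (5 + 1 + 8 + 2) / 4 = 16/4 = 4

Step 2 — sample variances and covariances s[i,j] = (1/(n-1)) · Σ_k (x_{k,i} - mean_i) · (x_{k,j} - mean_j), with n-1 = 3:
  s[A,A] = ((-1.5)·(-1.5) + (4.5)·(4.5) + (-2.5)·(-2.5) + (-0.5)·(-0.5)) / 3 = 29/3 = 9.6667
  s[A,B] = ((-1.5)·(-1) + (4.5)·(-1) + (-2.5)·(2) + (-0.5)·(0)) / 3 = -8/3 = -2.6667
  s[A,C] = ((-1.5)·(1) + (4.5)·(-3) + (-2.5)·(4) + (-0.5)·(-2)) / 3 = -24/3 = -8
  s[B,B] = ((-1)·(-1) + (-1)·(-1) + (2)·(2) + (0)·(0)) / 3 = 6/3 = 2
  s[B,C] = ((-1)·(1) + (-1)·(-3) + (2)·(4) + (0)·(-2)) / 3 = 10/3 = 3.3333
  s[C,C] = ((1)·(1) + (-3)·(-3) + (4)·(4) + (-2)·(-2)) / 3 = 30/3 = 10
  Sample standard deviations s_i = √(s[i,i]):
  s(A) = √(9.6667) = 3.1091
  s(B) = √(2) = 1.4142
  s(C) = √(10) = 3.1623

Step 3 — r_{ij} = s_{ij} / (s_i · s_j):
  r[A,A] = 1 (diagonal).
  r[A,B] = -2.6667 / (3.1091 · 1.4142) = -2.6667 / 4.397 = -0.6065
  r[A,C] = -8 / (3.1091 · 3.1623) = -8 / 9.8319 = -0.8137
  r[B,B] = 1 (diagonal).
  r[B,C] = 3.3333 / (1.4142 · 3.1623) = 3.3333 / 4.4721 = 0.7454
  r[C,C] = 1 (diagonal).

R is symmetric with unit diagonal. Assembling:

R = [[1, -0.6065, -0.8137],
 [-0.6065, 1, 0.7454],
 [-0.8137, 0.7454, 1]]
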